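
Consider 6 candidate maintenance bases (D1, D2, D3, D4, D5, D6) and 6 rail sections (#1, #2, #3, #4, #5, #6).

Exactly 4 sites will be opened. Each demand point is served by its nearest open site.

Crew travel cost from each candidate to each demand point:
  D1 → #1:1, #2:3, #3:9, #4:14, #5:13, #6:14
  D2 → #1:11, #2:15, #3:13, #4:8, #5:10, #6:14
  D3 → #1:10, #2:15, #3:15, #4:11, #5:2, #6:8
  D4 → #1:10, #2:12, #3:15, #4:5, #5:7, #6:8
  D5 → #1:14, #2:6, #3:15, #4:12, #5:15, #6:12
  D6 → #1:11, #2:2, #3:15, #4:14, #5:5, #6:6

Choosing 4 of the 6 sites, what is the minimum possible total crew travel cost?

Open {D1, D3, D4, D6}.
  #1→D1 1, #2→D6 2, #3→D1 9, #4→D4 5, #5→D3 2, #6→D6 6  ⇒ total 25.
Compare {D1, D2, D3, D4}: total 28.
Compare {D1, D2, D3, D6}: total 28.
No size-4 selection does better; minimum is 25.

25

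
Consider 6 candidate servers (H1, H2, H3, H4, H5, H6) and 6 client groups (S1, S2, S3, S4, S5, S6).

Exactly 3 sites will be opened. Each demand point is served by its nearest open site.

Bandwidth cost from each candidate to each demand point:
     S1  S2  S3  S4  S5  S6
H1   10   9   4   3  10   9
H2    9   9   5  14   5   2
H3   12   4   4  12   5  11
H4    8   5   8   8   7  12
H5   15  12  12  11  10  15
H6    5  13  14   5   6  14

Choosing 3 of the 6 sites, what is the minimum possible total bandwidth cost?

Open {H2, H3, H6}.
  S1→H6 5, S2→H3 4, S3→H3 4, S4→H6 5, S5→H2 5, S6→H2 2  ⇒ total 25.
Compare {H1, H2, H3}: total 27.
Compare {H1, H2, H4}: total 27.
No size-3 selection does better; minimum is 25.

25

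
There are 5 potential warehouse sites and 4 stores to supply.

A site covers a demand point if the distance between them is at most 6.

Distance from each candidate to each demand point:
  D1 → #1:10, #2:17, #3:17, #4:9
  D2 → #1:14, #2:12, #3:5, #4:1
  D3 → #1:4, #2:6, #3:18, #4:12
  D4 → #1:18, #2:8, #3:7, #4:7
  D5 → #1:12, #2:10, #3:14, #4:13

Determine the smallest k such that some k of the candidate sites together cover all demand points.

2

Coverage sets (demand points within 6 of each site):
  D1: {}
  D2: {#3, #4}
  D3: {#1, #2}
  D4: {}
  D5: {}
No single site covers all 4 demand points.
But {D2, D3} covers everything, so the minimum is 2.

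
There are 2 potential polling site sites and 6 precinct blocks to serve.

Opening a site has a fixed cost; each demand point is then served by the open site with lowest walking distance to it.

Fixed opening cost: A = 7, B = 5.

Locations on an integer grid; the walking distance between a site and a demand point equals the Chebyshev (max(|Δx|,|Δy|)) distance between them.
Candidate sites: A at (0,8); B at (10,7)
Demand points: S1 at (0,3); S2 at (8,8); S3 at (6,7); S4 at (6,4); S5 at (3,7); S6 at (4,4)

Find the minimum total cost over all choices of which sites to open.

Open {A, B}: assign each demand point to its cheapest open site.
  S1→A 5, S2→B 2, S3→B 4, S4→B 4, S5→A 3, S6→A 4
  walking distance 22, fixed 12 → total 34.
Compare {B}: walking distance 33 + fixed 5 = 38.
Compare {A}: walking distance 32 + fixed 7 = 39.

34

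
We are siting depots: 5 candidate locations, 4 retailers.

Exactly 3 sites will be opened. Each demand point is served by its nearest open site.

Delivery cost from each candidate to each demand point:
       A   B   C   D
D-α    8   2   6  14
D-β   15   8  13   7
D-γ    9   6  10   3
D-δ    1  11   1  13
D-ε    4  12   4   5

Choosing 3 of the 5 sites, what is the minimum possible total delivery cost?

7

Open {D-α, D-γ, D-δ}.
  A→D-δ 1, B→D-α 2, C→D-δ 1, D→D-γ 3  ⇒ total 7.
Compare {D-α, D-δ, D-ε}: total 9.
Compare {D-α, D-β, D-δ}: total 11.
No size-3 selection does better; minimum is 7.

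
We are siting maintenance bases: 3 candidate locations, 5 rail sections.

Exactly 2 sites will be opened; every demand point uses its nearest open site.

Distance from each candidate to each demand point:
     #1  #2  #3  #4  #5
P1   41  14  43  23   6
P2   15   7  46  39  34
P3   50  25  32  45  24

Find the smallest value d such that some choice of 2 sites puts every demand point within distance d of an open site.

Open {P2, P3}.
  Farthest demand point is #4 at distance 39 (to P2); all others are ≤ 39.
With {P1, P3} the worst case is 41.
With {P1, P2} the worst case is 43.
No size-2 selection achieves below 39.

39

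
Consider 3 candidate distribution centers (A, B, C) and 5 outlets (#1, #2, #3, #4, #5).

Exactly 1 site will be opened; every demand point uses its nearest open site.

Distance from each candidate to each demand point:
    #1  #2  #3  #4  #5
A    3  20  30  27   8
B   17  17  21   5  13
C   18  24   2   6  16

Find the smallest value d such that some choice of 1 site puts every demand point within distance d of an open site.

21

Open {B}.
  Farthest demand point is #3 at distance 21 (to B); all others are ≤ 21.
With {C} the worst case is 24.
With {A} the worst case is 30.
No size-1 selection achieves below 21.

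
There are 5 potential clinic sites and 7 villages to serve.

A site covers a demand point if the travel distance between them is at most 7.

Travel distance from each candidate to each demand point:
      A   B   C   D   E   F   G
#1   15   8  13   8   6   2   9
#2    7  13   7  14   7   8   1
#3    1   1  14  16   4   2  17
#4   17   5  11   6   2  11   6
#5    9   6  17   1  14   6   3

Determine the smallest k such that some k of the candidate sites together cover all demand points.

Coverage sets (demand points within 7 of each site):
  #1: {E, F}
  #2: {A, C, E, G}
  #3: {A, B, E, F}
  #4: {B, D, E, G}
  #5: {B, D, F, G}
No single site covers all 7 demand points.
But {#2, #5} covers everything, so the minimum is 2.

2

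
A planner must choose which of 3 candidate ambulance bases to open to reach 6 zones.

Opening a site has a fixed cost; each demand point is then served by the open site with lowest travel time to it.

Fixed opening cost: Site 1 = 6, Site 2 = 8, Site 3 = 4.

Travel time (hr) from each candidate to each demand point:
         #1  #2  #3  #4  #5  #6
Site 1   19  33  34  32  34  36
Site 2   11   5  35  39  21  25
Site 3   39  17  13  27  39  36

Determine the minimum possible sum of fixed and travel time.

Open {Site 2, Site 3}: assign each demand point to its cheapest open site.
  #1→Site 2 11, #2→Site 2 5, #3→Site 3 13, #4→Site 3 27, #5→Site 2 21, #6→Site 2 25
  travel time 102, fixed 12 → total 114.
Compare {Site 1, Site 2, Site 3}: travel time 102 + fixed 18 = 120.
Compare {Site 1, Site 2}: travel time 128 + fixed 14 = 142.
Compare {Site 2}: travel time 136 + fixed 8 = 144.
All other subsets cost ≥ 120. Minimum total cost: 114.

114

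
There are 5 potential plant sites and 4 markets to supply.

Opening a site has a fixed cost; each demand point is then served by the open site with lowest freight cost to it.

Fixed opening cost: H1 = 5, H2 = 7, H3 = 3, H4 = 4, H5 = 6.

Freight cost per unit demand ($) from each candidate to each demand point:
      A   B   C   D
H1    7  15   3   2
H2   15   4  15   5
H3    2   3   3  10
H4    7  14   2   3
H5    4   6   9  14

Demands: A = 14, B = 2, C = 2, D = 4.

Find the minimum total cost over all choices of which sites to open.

Open {H1, H3}: assign each demand point to its cheapest open site.
  A→H3 14×2=28, B→H3 2×3=6, C→H1 2×3=6, D→H1 4×2=8
  freight cost 48, fixed 8 → total 56.
Compare {H3, H4}: freight cost 50 + fixed 7 = 57.
Compare {H1, H3, H4}: freight cost 46 + fixed 12 = 58.
Compare {H1, H3, H5}: freight cost 48 + fixed 14 = 62.
All other subsets cost ≥ 57. Minimum total cost: 56.

56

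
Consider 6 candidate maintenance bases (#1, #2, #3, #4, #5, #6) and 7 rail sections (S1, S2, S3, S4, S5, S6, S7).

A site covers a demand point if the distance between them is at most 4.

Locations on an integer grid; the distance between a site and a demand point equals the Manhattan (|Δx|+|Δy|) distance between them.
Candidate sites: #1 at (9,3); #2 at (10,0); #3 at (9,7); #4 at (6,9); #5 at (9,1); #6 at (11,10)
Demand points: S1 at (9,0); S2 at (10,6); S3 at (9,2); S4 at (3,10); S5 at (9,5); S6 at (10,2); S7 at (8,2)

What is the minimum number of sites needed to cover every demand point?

2

Coverage sets (demand points within 4 of each site):
  #1: {S1, S2, S3, S5, S6, S7}
  #2: {S1, S3, S6, S7}
  #3: {S2, S5}
  #4: {S4}
  #5: {S1, S3, S5, S6, S7}
  #6: {}
No single site covers all 7 demand points.
But {#1, #4} covers everything, so the minimum is 2.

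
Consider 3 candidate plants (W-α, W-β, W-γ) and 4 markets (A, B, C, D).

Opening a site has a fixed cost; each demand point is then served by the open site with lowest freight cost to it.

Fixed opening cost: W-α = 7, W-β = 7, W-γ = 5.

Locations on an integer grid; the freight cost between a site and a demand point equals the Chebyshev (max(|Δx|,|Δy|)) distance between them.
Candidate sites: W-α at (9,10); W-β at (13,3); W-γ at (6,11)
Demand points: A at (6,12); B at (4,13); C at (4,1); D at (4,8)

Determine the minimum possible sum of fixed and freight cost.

Open {W-γ}: assign each demand point to its cheapest open site.
  A→W-γ 1, B→W-γ 2, C→W-γ 10, D→W-γ 3
  freight cost 16, fixed 5 → total 21.
Compare {W-α, W-γ}: freight cost 15 + fixed 12 = 27.
Compare {W-β, W-γ}: freight cost 15 + fixed 12 = 27.
Compare {W-α}: freight cost 22 + fixed 7 = 29.
All other subsets cost ≥ 27. Minimum total cost: 21.

21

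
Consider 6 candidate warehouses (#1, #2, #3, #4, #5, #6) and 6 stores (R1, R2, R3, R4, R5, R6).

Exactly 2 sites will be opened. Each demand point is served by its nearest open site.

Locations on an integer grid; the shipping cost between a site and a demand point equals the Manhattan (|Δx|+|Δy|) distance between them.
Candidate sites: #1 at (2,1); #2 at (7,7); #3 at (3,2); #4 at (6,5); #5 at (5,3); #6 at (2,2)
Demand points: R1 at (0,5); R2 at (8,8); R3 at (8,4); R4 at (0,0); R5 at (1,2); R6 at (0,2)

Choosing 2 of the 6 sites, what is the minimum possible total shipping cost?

Open {#2, #6}.
  R1→#6 5, R2→#2 2, R3→#2 4, R4→#6 4, R5→#6 1, R6→#6 2  ⇒ total 18.
Compare {#1, #2}: total 20.
Compare {#4, #6}: total 20.
No size-2 selection does better; minimum is 18.

18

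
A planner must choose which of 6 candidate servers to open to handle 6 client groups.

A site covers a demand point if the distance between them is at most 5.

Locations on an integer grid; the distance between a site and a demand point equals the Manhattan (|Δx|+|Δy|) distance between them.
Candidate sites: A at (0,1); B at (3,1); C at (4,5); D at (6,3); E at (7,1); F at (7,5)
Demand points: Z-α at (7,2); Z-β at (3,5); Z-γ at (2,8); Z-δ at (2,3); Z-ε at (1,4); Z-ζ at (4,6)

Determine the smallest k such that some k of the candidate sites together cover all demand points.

2

Coverage sets (demand points within 5 of each site):
  A: {Z-δ, Z-ε}
  B: {Z-α, Z-β, Z-δ, Z-ε}
  C: {Z-β, Z-γ, Z-δ, Z-ε, Z-ζ}
  D: {Z-α, Z-β, Z-δ, Z-ζ}
  E: {Z-α}
  F: {Z-α, Z-β, Z-ζ}
No single site covers all 6 demand points.
But {B, C} covers everything, so the minimum is 2.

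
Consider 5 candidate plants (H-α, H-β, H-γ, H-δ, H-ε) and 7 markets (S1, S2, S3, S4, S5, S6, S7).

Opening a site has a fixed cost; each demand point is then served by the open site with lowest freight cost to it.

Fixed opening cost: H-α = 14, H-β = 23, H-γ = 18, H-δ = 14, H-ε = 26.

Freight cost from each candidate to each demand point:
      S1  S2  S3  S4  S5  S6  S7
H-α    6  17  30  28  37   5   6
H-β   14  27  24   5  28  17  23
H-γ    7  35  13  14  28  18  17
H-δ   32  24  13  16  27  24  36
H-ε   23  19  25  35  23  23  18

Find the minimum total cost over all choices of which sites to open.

Open {H-α, H-δ}: assign each demand point to its cheapest open site.
  S1→H-α 6, S2→H-α 17, S3→H-δ 13, S4→H-δ 16, S5→H-δ 27, S6→H-α 5, S7→H-α 6
  freight cost 90, fixed 28 → total 118.
Compare {H-α, H-γ}: freight cost 89 + fixed 32 = 121.
Compare {H-α, H-β}: freight cost 91 + fixed 37 = 128.
Compare {H-α, H-β, H-δ}: freight cost 79 + fixed 51 = 130.
All other subsets cost ≥ 121. Minimum total cost: 118.

118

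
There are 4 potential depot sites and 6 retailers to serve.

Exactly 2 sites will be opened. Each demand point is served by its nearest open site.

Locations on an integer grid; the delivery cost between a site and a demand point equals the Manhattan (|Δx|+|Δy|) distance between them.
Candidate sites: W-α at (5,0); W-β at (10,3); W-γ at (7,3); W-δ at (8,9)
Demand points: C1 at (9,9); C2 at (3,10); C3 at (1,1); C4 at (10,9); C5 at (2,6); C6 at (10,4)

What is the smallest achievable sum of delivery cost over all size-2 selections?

29

Open {W-γ, W-δ}.
  C1→W-δ 1, C2→W-δ 6, C3→W-γ 8, C4→W-δ 2, C5→W-γ 8, C6→W-γ 4  ⇒ total 29.
Compare {W-α, W-δ}: total 30.
Compare {W-β, W-δ}: total 30.
No size-2 selection does better; minimum is 29.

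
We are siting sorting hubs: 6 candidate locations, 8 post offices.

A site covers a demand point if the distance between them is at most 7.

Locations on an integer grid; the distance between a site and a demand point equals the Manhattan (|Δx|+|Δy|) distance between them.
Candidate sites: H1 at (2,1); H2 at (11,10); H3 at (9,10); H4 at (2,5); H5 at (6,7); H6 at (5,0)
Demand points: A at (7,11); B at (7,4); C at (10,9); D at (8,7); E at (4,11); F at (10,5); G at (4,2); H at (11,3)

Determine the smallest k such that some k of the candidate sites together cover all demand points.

Coverage sets (demand points within 7 of each site):
  H1: {G}
  H2: {A, C, D, F, H}
  H3: {A, C, D, E, F}
  H4: {B, G}
  H5: {A, B, C, D, E, F, G}
  H6: {B, G}
No single site covers all 8 demand points.
But {H2, H5} covers everything, so the minimum is 2.

2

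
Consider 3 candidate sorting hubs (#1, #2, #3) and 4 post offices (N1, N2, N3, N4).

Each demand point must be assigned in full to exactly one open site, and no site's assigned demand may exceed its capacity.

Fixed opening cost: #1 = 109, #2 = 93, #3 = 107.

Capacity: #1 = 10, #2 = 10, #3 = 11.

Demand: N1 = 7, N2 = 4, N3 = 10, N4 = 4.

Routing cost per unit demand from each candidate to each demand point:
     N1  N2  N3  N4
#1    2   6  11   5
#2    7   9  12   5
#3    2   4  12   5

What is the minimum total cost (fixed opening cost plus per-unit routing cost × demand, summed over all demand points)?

Open {#1, #2, #3}; cheapest assignment that respects the capacities:
  #1 (cap 10, load 10): N3 — cost 10×11 = 110
  #2 (cap 10, load 4): N4 — cost 4×5 = 20
  #3 (cap 11, load 11): N1, N2 — cost 7×2 + 4×4 = 30
  Shipping 160, fixed 309 → total 469.
  Any other capacity-feasible assignment to {#1, #2, #3} ships for at least 160.
Total demand is 25 and no other set of sites has combined capacity ≥ 25, so {#1, #2, #3} is the only feasible choice of open sites. Minimum: 469.

469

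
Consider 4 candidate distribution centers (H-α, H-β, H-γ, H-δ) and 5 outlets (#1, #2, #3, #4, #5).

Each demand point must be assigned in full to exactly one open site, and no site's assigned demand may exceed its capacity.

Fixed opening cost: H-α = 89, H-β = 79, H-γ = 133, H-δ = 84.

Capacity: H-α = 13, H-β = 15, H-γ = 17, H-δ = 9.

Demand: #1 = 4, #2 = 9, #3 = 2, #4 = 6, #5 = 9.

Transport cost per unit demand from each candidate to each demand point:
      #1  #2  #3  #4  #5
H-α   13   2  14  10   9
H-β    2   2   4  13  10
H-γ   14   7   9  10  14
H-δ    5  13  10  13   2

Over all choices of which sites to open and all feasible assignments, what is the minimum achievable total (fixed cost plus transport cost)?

364

Open {H-α, H-β, H-δ}; cheapest assignment that respects the capacities:
  H-α (cap 13, load 6): #4 — cost 6×10 = 60
  H-β (cap 15, load 15): #1, #2, #3 — cost 4×2 + 9×2 + 2×4 = 34
  H-δ (cap 9, load 9): #5 — cost 9×2 = 18
  Shipping 112, fixed 252 → total 364.
  Any other capacity-feasible assignment to {H-α, H-β, H-δ} ships for at least 112.
Compare {H-β, H-γ, H-δ}: its best feasible assignment gives total 408.
Compare {H-β, H-γ}: its best feasible assignment gives total 432.
Every other set of open sites that can feasibly serve all demand totals ≥ 408 even under its best assignment. Minimum: 364.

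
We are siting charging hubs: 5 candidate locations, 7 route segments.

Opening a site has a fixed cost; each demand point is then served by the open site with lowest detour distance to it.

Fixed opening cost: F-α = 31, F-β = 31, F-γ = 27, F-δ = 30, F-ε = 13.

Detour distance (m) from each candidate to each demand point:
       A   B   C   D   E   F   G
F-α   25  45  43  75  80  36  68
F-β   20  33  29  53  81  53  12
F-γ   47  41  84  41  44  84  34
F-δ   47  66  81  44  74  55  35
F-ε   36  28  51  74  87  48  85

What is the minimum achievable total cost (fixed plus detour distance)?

Open {F-β, F-γ}: assign each demand point to its cheapest open site.
  A→F-β 20, B→F-β 33, C→F-β 29, D→F-γ 41, E→F-γ 44, F→F-β 53, G→F-β 12
  detour distance 232, fixed 58 → total 290.
Compare {F-β, F-γ, F-ε}: detour distance 222 + fixed 71 = 293.
Compare {F-α, F-β, F-γ}: detour distance 215 + fixed 89 = 304.
Compare {F-β}: detour distance 281 + fixed 31 = 312.
All other subsets cost ≥ 293. Minimum total cost: 290.

290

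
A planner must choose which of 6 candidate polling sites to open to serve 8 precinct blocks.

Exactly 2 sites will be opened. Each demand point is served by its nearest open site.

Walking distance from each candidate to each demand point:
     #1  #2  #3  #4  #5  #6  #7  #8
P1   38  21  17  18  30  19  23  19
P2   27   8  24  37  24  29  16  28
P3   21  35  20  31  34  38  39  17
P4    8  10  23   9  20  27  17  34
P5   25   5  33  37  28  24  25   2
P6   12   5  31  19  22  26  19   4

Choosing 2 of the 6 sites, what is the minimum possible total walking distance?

Open {P4, P5}.
  #1→P4 8, #2→P5 5, #3→P4 23, #4→P4 9, #5→P4 20, #6→P5 24, #7→P4 17, #8→P5 2  ⇒ total 108.
Compare {P4, P6}: total 112.
Compare {P1, P6}: total 116.
No size-2 selection does better; minimum is 108.

108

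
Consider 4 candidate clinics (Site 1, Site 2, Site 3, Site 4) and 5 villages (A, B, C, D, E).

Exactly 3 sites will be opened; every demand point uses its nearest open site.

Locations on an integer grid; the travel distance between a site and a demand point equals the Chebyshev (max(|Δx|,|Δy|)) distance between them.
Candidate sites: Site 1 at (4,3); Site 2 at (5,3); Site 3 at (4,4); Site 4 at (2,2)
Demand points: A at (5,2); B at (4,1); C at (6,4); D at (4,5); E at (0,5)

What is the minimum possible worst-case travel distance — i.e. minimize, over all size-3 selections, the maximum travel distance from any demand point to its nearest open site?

Open {Site 1, Site 2, Site 4}.
  Farthest demand point is E at travel distance 3 (to Site 4); all others are ≤ 3.
With {Site 1, Site 3, Site 4} the worst case is 3.
With {Site 2, Site 3, Site 4} the worst case is 3.
No size-3 selection achieves below 3.

3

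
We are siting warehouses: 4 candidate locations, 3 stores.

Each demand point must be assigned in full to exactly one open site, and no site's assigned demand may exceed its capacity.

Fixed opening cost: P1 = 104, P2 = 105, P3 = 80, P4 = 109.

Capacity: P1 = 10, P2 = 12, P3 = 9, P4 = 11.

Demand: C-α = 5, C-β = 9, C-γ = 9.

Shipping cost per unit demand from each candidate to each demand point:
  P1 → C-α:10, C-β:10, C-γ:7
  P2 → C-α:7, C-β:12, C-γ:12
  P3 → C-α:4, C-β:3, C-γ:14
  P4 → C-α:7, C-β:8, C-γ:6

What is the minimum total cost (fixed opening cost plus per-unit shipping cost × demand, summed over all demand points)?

Open {P2, P3, P4}; cheapest assignment that respects the capacities:
  P2 (cap 12, load 5): C-α — cost 5×7 = 35
  P3 (cap 9, load 9): C-β — cost 9×3 = 27
  P4 (cap 11, load 9): C-γ — cost 9×6 = 54
  Shipping 116, fixed 294 → total 410.
  Any other capacity-feasible assignment to {P2, P3, P4} ships for at least 116.
Compare {P1, P2, P3}: its best feasible assignment gives total 414.
Compare {P1, P3, P4}: its best feasible assignment gives total 418.
Every other set of open sites that can feasibly serve all demand totals ≥ 414 even under its best assignment. Minimum: 410.

410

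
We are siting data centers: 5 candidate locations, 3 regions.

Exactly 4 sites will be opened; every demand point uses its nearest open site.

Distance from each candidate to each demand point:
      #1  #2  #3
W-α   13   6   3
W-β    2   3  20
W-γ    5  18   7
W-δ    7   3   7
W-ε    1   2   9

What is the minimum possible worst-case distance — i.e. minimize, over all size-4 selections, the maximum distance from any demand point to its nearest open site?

Open {W-α, W-β, W-γ, W-δ}.
  Farthest demand point is #2 at distance 3 (to W-β); all others are ≤ 3.
With {W-α, W-β, W-γ, W-ε} the worst case is 3.
With {W-α, W-β, W-δ, W-ε} the worst case is 3.
No size-4 selection achieves below 3.

3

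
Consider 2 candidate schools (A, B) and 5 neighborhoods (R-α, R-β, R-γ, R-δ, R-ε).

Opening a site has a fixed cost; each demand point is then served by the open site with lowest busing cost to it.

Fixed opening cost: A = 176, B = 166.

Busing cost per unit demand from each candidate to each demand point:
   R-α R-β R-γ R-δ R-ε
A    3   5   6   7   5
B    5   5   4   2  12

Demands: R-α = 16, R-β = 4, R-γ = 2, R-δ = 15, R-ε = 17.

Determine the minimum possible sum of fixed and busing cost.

Open {A}: assign each demand point to its cheapest open site.
  R-α→A 16×3=48, R-β→A 4×5=20, R-γ→A 2×6=12, R-δ→A 15×7=105, R-ε→A 17×5=85
  busing cost 270, fixed 176 → total 446.
Compare {B}: busing cost 342 + fixed 166 = 508.
Compare {A, B}: busing cost 191 + fixed 342 = 533.

446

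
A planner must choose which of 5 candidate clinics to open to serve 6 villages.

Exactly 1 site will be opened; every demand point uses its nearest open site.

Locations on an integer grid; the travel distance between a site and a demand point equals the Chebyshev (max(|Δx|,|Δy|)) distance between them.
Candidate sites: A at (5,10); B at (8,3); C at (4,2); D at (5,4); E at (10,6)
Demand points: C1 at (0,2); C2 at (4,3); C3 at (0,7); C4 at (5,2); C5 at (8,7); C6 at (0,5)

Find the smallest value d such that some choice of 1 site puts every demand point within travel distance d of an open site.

Open {C}.
  Farthest demand point is C3 at travel distance 5 (to C); all others are ≤ 5.
With {D} the worst case is 5.
With {A} the worst case is 8.
No size-1 selection achieves below 5.

5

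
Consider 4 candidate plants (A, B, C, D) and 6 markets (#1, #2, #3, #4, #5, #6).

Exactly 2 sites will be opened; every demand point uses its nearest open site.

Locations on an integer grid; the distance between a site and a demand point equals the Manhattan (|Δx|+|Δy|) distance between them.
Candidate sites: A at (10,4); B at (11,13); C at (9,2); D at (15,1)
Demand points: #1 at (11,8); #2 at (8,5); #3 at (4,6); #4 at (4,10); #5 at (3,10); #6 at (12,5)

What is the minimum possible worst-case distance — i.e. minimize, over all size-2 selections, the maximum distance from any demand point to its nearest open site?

Open {A, B}.
  Farthest demand point is #5 at distance 11 (to B); all others are ≤ 11.
With {B, C} the worst case is 11.
With {A, C} the worst case is 13.
No size-2 selection achieves below 11.

11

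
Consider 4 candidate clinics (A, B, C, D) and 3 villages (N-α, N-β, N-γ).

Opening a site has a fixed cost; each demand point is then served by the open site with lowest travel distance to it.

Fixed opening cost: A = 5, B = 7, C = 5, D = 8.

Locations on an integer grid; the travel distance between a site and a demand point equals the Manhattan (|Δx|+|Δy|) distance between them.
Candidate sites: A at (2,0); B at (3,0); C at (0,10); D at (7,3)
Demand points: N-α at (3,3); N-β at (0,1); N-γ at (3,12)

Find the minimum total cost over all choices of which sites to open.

22

Open {A, C}: assign each demand point to its cheapest open site.
  N-α→A 4, N-β→A 3, N-γ→C 5
  travel distance 12, fixed 10 → total 22.
Compare {B, C}: travel distance 12 + fixed 12 = 24.
Compare {A}: travel distance 20 + fixed 5 = 25.
Compare {B}: travel distance 19 + fixed 7 = 26.
All other subsets cost ≥ 24. Minimum total cost: 22.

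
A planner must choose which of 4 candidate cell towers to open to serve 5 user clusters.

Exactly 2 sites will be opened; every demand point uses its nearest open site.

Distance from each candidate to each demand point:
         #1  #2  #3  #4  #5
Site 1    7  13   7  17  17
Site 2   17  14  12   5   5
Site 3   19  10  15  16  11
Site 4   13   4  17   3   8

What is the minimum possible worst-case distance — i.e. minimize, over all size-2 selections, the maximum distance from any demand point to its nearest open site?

8

Open {Site 1, Site 4}.
  Farthest demand point is #5 at distance 8 (to Site 4); all others are ≤ 8.
With {Site 1, Site 2} the worst case is 13.
With {Site 2, Site 4} the worst case is 13.
No size-2 selection achieves below 8.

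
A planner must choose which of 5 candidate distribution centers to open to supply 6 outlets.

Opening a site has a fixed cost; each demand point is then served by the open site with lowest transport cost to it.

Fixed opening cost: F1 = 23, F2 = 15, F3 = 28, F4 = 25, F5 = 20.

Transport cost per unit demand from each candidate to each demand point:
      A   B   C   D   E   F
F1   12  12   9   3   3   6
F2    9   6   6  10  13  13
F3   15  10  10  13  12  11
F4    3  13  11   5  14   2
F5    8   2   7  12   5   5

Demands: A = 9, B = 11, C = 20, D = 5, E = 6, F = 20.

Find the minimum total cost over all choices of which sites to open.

324

Open {F2, F4, F5}: assign each demand point to its cheapest open site.
  A→F4 9×3=27, B→F5 11×2=22, C→F2 20×6=120, D→F4 5×5=25, E→F5 6×5=30, F→F4 20×2=40
  transport cost 264, fixed 60 → total 324.
Compare {F1, F2, F4, F5}: transport cost 242 + fixed 83 = 325.
Compare {F4, F5}: transport cost 284 + fixed 45 = 329.
Compare {F1, F4, F5}: transport cost 262 + fixed 68 = 330.
All other subsets cost ≥ 325. Minimum total cost: 324.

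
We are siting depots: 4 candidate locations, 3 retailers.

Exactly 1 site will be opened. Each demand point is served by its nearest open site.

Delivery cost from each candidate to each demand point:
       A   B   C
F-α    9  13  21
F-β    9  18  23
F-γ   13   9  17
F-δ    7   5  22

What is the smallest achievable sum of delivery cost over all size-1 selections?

34

Open {F-δ}.
  A→F-δ 7, B→F-δ 5, C→F-δ 22  ⇒ total 34.
Compare {F-γ}: total 39.
Compare {F-α}: total 43.
No size-1 selection does better; minimum is 34.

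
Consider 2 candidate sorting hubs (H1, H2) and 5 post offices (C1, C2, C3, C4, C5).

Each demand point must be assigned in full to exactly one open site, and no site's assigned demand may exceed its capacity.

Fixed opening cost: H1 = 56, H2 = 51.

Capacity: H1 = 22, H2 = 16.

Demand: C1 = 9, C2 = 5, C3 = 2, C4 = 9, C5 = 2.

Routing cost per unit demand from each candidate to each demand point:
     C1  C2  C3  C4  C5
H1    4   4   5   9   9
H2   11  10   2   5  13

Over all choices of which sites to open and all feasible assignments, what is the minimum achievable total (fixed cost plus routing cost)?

Open {H1, H2}; cheapest assignment that respects the capacities:
  H1 (cap 22, load 16): C1, C2, C5 — cost 9×4 + 5×4 + 2×9 = 74
  H2 (cap 16, load 11): C3, C4 — cost 2×2 + 9×5 = 49
  Shipping 123, fixed 107 → total 230.
  Any other capacity-feasible assignment to {H1, H2} ships for at least 123.
Total demand is 27 and no other set of sites has combined capacity ≥ 27, so {H1, H2} is the only feasible choice of open sites. Minimum: 230.

230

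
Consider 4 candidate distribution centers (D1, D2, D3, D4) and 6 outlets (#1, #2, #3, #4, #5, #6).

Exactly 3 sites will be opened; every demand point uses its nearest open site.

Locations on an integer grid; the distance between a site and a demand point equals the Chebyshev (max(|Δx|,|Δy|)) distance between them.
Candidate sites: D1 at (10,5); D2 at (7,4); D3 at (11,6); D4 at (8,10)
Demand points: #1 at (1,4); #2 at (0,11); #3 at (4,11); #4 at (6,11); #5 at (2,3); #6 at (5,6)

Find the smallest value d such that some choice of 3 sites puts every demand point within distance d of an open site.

7

Open {D1, D2, D3}.
  Farthest demand point is #2 at distance 7 (to D2); all others are ≤ 7.
With {D1, D2, D4} the worst case is 7.
With {D2, D3, D4} the worst case is 7.
No size-3 selection achieves below 7.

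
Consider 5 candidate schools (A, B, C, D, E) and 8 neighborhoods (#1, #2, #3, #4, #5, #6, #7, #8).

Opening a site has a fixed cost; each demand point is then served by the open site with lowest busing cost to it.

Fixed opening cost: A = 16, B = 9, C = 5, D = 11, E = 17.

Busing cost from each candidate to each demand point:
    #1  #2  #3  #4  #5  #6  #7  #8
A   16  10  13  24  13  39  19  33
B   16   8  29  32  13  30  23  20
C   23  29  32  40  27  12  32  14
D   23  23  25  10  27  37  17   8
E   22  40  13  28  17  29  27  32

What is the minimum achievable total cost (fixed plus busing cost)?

131

Open {A, C, D}: assign each demand point to its cheapest open site.
  #1→A 16, #2→A 10, #3→A 13, #4→D 10, #5→A 13, #6→C 12, #7→D 17, #8→D 8
  busing cost 99, fixed 32 → total 131.
Compare {B, C, D}: busing cost 109 + fixed 25 = 134.
Compare {A, B, C, D}: busing cost 97 + fixed 41 = 138.
Compare {B, C, D, E}: busing cost 97 + fixed 42 = 139.
All other subsets cost ≥ 134. Minimum total cost: 131.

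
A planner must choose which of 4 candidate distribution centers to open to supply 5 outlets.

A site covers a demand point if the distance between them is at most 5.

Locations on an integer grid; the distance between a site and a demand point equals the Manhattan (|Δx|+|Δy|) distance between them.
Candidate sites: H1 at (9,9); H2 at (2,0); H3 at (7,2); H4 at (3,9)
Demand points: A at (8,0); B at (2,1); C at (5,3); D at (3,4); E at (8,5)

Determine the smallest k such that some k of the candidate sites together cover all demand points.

Coverage sets (demand points within 5 of each site):
  H1: {E}
  H2: {B, D}
  H3: {A, C, E}
  H4: {D}
No single site covers all 5 demand points.
But {H2, H3} covers everything, so the minimum is 2.

2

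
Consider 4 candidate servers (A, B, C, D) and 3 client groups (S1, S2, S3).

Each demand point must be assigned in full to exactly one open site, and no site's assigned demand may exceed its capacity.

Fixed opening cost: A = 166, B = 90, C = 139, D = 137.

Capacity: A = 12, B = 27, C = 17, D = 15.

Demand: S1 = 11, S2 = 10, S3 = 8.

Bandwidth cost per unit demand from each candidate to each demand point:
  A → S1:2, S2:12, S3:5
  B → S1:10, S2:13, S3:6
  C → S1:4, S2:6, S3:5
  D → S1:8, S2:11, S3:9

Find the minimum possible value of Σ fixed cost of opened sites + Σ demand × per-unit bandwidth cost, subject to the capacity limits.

Open {B, C}; cheapest assignment that respects the capacities:
  B (cap 27, load 19): S1, S3 — cost 11×10 + 8×6 = 158
  C (cap 17, load 10): S2 — cost 10×6 = 60
  Shipping 218, fixed 229 → total 447.
  Any other capacity-feasible assignment to {B, C} ships for at least 218.
Compare {A, B}: its best feasible assignment gives total 456.
Compare {B, D}: its best feasible assignment gives total 493.
Every other set of open sites that can feasibly serve all demand totals ≥ 456 even under its best assignment. Minimum: 447.

447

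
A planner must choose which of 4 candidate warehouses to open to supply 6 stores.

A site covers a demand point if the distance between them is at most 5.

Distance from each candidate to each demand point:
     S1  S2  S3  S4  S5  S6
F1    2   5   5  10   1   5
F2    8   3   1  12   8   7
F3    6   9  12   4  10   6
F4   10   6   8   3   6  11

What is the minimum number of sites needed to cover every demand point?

2

Coverage sets (demand points within 5 of each site):
  F1: {S1, S2, S3, S5, S6}
  F2: {S2, S3}
  F3: {S4}
  F4: {S4}
No single site covers all 6 demand points.
But {F1, F3} covers everything, so the minimum is 2.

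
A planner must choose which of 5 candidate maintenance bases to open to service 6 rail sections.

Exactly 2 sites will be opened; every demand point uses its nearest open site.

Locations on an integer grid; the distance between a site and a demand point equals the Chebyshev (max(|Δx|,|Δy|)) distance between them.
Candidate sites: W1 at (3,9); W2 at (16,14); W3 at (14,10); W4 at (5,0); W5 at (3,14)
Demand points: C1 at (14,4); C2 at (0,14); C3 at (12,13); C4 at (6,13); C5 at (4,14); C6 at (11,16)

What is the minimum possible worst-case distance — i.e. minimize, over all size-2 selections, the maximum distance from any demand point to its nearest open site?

6

Open {W1, W3}.
  Farthest demand point is C1 at distance 6 (to W3); all others are ≤ 6.
With {W3, W5} the worst case is 6.
With {W1, W4} the worst case is 9.
No size-2 selection achieves below 6.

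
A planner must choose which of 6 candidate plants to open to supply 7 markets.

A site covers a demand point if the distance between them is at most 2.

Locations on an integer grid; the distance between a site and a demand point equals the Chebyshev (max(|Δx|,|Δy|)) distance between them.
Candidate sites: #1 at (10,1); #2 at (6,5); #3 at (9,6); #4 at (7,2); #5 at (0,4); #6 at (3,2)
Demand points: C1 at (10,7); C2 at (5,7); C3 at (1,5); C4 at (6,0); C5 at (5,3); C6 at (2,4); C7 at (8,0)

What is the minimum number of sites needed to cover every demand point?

4

Coverage sets (demand points within 2 of each site):
  #1: {C7}
  #2: {C2, C5}
  #3: {C1}
  #4: {C4, C5, C7}
  #5: {C3, C6}
  #6: {C5, C6}
No 3 sites suffice: every size-3 union leaves at least one demand point uncovered.
But {#2, #3, #4, #5} covers everything, so the minimum is 4.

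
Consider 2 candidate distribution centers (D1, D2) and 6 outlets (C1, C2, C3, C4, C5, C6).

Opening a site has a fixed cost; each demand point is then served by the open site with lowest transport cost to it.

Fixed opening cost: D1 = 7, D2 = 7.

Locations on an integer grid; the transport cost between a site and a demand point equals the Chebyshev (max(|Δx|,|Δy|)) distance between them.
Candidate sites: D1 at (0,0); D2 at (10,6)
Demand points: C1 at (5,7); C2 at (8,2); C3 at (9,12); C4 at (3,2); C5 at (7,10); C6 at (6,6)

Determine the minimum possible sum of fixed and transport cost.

Open {D2}: assign each demand point to its cheapest open site.
  C1→D2 5, C2→D2 4, C3→D2 6, C4→D2 7, C5→D2 4, C6→D2 4
  transport cost 30, fixed 7 → total 37.
Compare {D1, D2}: transport cost 26 + fixed 14 = 40.
Compare {D1}: transport cost 46 + fixed 7 = 53.

37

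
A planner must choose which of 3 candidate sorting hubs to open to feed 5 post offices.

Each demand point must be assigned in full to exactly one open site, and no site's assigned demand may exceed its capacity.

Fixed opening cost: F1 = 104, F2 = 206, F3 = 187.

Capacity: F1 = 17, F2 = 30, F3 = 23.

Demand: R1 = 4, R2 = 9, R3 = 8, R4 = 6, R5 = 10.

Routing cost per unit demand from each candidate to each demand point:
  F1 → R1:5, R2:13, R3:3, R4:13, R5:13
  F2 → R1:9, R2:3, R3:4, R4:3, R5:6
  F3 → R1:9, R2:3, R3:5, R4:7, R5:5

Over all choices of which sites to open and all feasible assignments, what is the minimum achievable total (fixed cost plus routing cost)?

459

Open {F1, F2}; cheapest assignment that respects the capacities:
  F1 (cap 17, load 12): R1, R3 — cost 4×5 + 8×3 = 44
  F2 (cap 30, load 25): R2, R4, R5 — cost 9×3 + 6×3 + 10×6 = 105
  Shipping 149, fixed 310 → total 459.
  Any other capacity-feasible assignment to {F1, F2} ships for at least 149.
Compare {F1, F3}: its best feasible assignment gives total 506.
Compare {F2, F3}: its best feasible assignment gives total 556.
Every other set of open sites that can feasibly serve all demand totals ≥ 506 even under its best assignment. Minimum: 459.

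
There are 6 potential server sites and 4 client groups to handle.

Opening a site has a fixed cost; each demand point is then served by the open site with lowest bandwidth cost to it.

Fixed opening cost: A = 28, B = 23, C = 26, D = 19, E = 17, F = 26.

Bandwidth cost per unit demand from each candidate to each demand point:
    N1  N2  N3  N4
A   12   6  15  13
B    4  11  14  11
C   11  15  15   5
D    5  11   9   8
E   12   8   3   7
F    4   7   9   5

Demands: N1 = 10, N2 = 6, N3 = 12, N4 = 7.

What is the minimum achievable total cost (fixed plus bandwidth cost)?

196

Open {E, F}: assign each demand point to its cheapest open site.
  N1→F 10×4=40, N2→F 6×7=42, N3→E 12×3=36, N4→F 7×5=35
  bandwidth cost 153, fixed 43 → total 196.
Compare {B, E}: bandwidth cost 173 + fixed 40 = 213.
Compare {D, E, F}: bandwidth cost 153 + fixed 62 = 215.
Compare {A, E, F}: bandwidth cost 147 + fixed 71 = 218.
All other subsets cost ≥ 213. Minimum total cost: 196.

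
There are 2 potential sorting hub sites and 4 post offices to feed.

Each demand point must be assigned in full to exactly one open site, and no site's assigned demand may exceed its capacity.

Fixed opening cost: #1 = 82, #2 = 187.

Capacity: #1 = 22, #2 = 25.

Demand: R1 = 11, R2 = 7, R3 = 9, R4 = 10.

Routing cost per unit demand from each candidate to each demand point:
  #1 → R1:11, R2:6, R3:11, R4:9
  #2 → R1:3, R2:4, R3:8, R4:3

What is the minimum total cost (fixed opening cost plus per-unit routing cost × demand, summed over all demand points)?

473

Open {#1, #2}; cheapest assignment that respects the capacities:
  #1 (cap 22, load 16): R2, R3 — cost 7×6 + 9×11 = 141
  #2 (cap 25, load 21): R1, R4 — cost 11×3 + 10×3 = 63
  Shipping 204, fixed 269 → total 473.
  Any other capacity-feasible assignment to {#1, #2} ships for at least 204.
Total demand is 37 and no other set of sites has combined capacity ≥ 37, so {#1, #2} is the only feasible choice of open sites. Minimum: 473.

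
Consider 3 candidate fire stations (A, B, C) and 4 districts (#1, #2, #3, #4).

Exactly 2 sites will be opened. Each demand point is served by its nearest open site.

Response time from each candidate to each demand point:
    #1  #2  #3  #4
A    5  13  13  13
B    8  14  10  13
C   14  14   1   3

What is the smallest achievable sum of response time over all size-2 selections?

Open {A, C}.
  #1→A 5, #2→A 13, #3→C 1, #4→C 3  ⇒ total 22.
Compare {B, C}: total 26.
Compare {A, B}: total 41.

22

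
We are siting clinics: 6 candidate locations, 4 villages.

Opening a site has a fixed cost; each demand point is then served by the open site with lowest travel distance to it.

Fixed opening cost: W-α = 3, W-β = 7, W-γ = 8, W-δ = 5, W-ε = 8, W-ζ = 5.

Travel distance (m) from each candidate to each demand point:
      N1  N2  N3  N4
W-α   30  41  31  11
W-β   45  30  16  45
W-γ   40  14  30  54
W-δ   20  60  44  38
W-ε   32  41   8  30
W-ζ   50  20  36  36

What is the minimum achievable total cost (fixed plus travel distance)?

Open {W-α, W-γ, W-δ, W-ε}: assign each demand point to its cheapest open site.
  N1→W-δ 20, N2→W-γ 14, N3→W-ε 8, N4→W-α 11
  travel distance 53, fixed 24 → total 77.
Compare {W-α, W-δ, W-ε, W-ζ}: travel distance 59 + fixed 21 = 80.
Compare {W-α, W-γ, W-ε}: travel distance 63 + fixed 19 = 82.
Compare {W-α, W-γ, W-δ, W-ε, W-ζ}: travel distance 53 + fixed 29 = 82.
All other subsets cost ≥ 80. Minimum total cost: 77.

77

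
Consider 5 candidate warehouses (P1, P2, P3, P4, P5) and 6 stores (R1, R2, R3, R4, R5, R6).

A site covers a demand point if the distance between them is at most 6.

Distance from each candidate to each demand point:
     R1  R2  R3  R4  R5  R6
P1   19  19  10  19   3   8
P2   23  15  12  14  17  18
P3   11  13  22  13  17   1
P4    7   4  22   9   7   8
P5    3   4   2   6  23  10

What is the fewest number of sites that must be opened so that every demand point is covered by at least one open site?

3

Coverage sets (demand points within 6 of each site):
  P1: {R5}
  P2: {}
  P3: {R6}
  P4: {R2}
  P5: {R1, R2, R3, R4}
No 2 sites suffice: every size-2 union leaves at least one demand point uncovered.
But {P1, P3, P5} covers everything, so the minimum is 3.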